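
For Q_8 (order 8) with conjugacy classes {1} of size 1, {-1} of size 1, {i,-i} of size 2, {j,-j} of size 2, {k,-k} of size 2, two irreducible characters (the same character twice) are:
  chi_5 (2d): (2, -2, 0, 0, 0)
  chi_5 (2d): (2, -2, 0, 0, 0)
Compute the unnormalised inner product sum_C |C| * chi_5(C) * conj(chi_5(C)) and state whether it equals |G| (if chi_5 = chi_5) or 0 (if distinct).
Sum = 8 = |G| = 8; so <chi_5, chi_5> = 1 (norm-1 confirms irreducibility).

Details: Compute term by term over conjugacy classes (|C| * chi_5(C) * conj(chi_5(C))):
  1*(2)*conj(2) + 1*(-2)*conj(-2) + 2*(0)*conj(0) + 2*(0)*conj(0) + 2*(0)*conj(0)
  = (4) + (4) + (0) + (0) + (0)
  = 8.
Dividing by |G| = 8 gives 8/8 = 1, matching the row-orthogonality relation <chi_5, chi_5> = [chi_5 = chi_5].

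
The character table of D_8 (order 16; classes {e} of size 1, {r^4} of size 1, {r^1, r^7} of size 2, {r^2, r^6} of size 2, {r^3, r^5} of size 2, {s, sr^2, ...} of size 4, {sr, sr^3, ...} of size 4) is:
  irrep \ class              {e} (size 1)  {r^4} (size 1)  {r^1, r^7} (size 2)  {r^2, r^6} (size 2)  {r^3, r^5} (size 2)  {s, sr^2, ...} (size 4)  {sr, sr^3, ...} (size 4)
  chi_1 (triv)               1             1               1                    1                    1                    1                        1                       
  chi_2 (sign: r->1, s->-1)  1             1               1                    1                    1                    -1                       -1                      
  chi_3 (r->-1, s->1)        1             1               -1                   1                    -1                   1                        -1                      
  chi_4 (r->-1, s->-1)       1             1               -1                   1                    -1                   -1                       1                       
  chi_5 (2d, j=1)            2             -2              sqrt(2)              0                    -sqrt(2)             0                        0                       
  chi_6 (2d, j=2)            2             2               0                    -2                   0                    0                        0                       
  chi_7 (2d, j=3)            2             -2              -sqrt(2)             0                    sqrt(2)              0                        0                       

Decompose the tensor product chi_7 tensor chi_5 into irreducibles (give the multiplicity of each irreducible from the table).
chi_7 tensor chi_5 = chi_3 + chi_4 + chi_6 (all other irreducibles have multiplicity 0).

Solution. The character of a tensor product is the pointwise product (chi_7 * chi_5)(C) = chi_7(C) * chi_5(C):
  {e}: (2)*(2), {r^4}: (-2)*(-2), {r^1, r^7}: (-sqrt(2))*(sqrt(2)), {r^2, r^6}: (0)*(0), {r^3, r^5}: (sqrt(2))*(-sqrt(2)), {s, sr^2, ...}: (0)*(0), {sr, sr^3, ...}: (0)*(0)
so (chi_7 * chi_5) takes values
  {e} -> 4, {r^4} -> 4, {r^1, r^7} -> -2, {r^2, r^6} -> 0, {r^3, r^5} -> -2, {s, sr^2, ...} -> 0, {sr, sr^3, ...} -> 0.
Now take the inner product of this character with each irreducible chi from the table, <chi_7*chi_5, chi> = (1/16) sum_C |C| (chi_7*chi_5)(C) conj(chi(C)):
  <chi_7*chi_5, chi_1> = (1/16)[1*(4)*conj(1) + 1*(4)*conj(1) + 2*(-2)*conj(1) + 2*(0)*conj(1) + 2*(-2)*conj(1) + 4*(0)*conj(1) + 4*(0)*conj(1)]
      = (1/16)[(4) + (4) + (-4) + (0) + (-4) + (0) + (0)] = 0/16 = 0
  <chi_7*chi_5, chi_2> = (1/16)[1*(4)*conj(1) + 1*(4)*conj(1) + 2*(-2)*conj(1) + 2*(0)*conj(1) + 2*(-2)*conj(1) + 4*(0)*conj(-1) + 4*(0)*conj(-1)]
      = (1/16)[(4) + (4) + (-4) + (0) + (-4) + (0) + (0)] = 0/16 = 0
  <chi_7*chi_5, chi_3> = (1/16)[1*(4)*conj(1) + 1*(4)*conj(1) + 2*(-2)*conj(-1) + 2*(0)*conj(1) + 2*(-2)*conj(-1) + 4*(0)*conj(1) + 4*(0)*conj(-1)]
      = (1/16)[(4) + (4) + (4) + (0) + (4) + (0) + (0)] = 16/16 = 1
  <chi_7*chi_5, chi_4> = (1/16)[1*(4)*conj(1) + 1*(4)*conj(1) + 2*(-2)*conj(-1) + 2*(0)*conj(1) + 2*(-2)*conj(-1) + 4*(0)*conj(-1) + 4*(0)*conj(1)]
      = (1/16)[(4) + (4) + (4) + (0) + (4) + (0) + (0)] = 16/16 = 1
  <chi_7*chi_5, chi_5> = (1/16)[1*(4)*conj(2) + 1*(4)*conj(-2) + 2*(-2)*conj(sqrt(2)) + 2*(0)*conj(0) + 2*(-2)*conj(-sqrt(2)) + 4*(0)*conj(0) + 4*(0)*conj(0)]
      = (1/16)[(8) + (-8) + (-4*sqrt(2)) + (0) + (4*sqrt(2)) + (0) + (0)] = 0/16 = 0
  <chi_7*chi_5, chi_6> = (1/16)[1*(4)*conj(2) + 1*(4)*conj(2) + 2*(-2)*conj(0) + 2*(0)*conj(-2) + 2*(-2)*conj(0) + 4*(0)*conj(0) + 4*(0)*conj(0)]
      = (1/16)[(8) + (8) + (0) + (0) + (0) + (0) + (0)] = 16/16 = 1
  <chi_7*chi_5, chi_7> = (1/16)[1*(4)*conj(2) + 1*(4)*conj(-2) + 2*(-2)*conj(-sqrt(2)) + 2*(0)*conj(0) + 2*(-2)*conj(sqrt(2)) + 4*(0)*conj(0) + 4*(0)*conj(0)]
      = (1/16)[(8) + (-8) + (4*sqrt(2)) + (0) + (-4*sqrt(2)) + (0) + (0)] = 0/16 = 0
Hence the multiplicities are chi_3: 1, chi_4: 1, chi_6: 1. Dimension check: dim(chi_7)*dim(chi_5) = 2*2 = 4 and sum (mult * dim) = 1*1 + 1*1 + 1*2 = 4.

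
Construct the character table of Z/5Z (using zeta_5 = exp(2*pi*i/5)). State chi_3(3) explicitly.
Character table of Z/5Z (irreps indexed chi_0,...,chi_4 with chi_k(m) = zeta_5^(k*m), zeta_5 = exp(2*pi*i/5)):
  irrep \ class  {0} (size 1)  {1} (size 1)    {2} (size 1)    {3} (size 1)    {4} (size 1)  
  chi_0          1             1               1               1               1             
  chi_1          1             exp(2*I*pi/5)   exp(4*I*pi/5)   exp(-4*I*pi/5)  exp(-2*I*pi/5)
  chi_2          1             exp(4*I*pi/5)   exp(-2*I*pi/5)  exp(2*I*pi/5)   exp(-4*I*pi/5)
  chi_3          1             exp(-4*I*pi/5)  exp(2*I*pi/5)   exp(-2*I*pi/5)  exp(4*I*pi/5) 
  chi_4          1             exp(-2*I*pi/5)  exp(-4*I*pi/5)  exp(4*I*pi/5)   exp(2*I*pi/5) 

Spot check: chi_3(3) = zeta_5^(3*3) = zeta_5^9 = exp(-2*I*pi/5).

Z/5Z is abelian, so all 5 irreducible complex representations are 1-dimensional. They are given by chi_k(m) = zeta_5^(k*m) for k = 0,...,4. Row orthogonality: sum_m chi_k(m) conj(chi_l(m)) = 5 * [k = l].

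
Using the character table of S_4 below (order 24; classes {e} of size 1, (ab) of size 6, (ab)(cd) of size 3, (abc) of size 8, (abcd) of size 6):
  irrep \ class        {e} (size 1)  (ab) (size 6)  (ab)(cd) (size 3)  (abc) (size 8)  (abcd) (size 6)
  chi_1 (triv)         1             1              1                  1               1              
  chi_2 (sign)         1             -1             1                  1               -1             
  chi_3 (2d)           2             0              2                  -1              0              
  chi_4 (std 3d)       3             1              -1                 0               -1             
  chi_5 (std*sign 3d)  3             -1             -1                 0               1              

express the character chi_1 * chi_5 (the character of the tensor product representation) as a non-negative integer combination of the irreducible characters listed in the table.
chi_1 tensor chi_5 = chi_5 (all other irreducibles have multiplicity 0).

Justification: The character of a tensor product is the pointwise product (chi_1 * chi_5)(C) = chi_1(C) * chi_5(C):
  {e}: (1)*(3), (ab): (1)*(-1), (ab)(cd): (1)*(-1), (abc): (1)*(0), (abcd): (1)*(1)
so (chi_1 * chi_5) takes values
  {e} -> 3, (ab) -> -1, (ab)(cd) -> -1, (abc) -> 0, (abcd) -> 1.
Now take the inner product of this character with each irreducible chi from the table, <chi_1*chi_5, chi> = (1/24) sum_C |C| (chi_1*chi_5)(C) conj(chi(C)):
  <chi_1*chi_5, chi_1> = (1/24)[1*(3)*conj(1) + 6*(-1)*conj(1) + 3*(-1)*conj(1) + 8*(0)*conj(1) + 6*(1)*conj(1)]
      = (1/24)[(3) + (-6) + (-3) + (0) + (6)] = 0/24 = 0
  <chi_1*chi_5, chi_2> = (1/24)[1*(3)*conj(1) + 6*(-1)*conj(-1) + 3*(-1)*conj(1) + 8*(0)*conj(1) + 6*(1)*conj(-1)]
      = (1/24)[(3) + (6) + (-3) + (0) + (-6)] = 0/24 = 0
  <chi_1*chi_5, chi_3> = (1/24)[1*(3)*conj(2) + 6*(-1)*conj(0) + 3*(-1)*conj(2) + 8*(0)*conj(-1) + 6*(1)*conj(0)]
      = (1/24)[(6) + (0) + (-6) + (0) + (0)] = 0/24 = 0
  <chi_1*chi_5, chi_4> = (1/24)[1*(3)*conj(3) + 6*(-1)*conj(1) + 3*(-1)*conj(-1) + 8*(0)*conj(0) + 6*(1)*conj(-1)]
      = (1/24)[(9) + (-6) + (3) + (0) + (-6)] = 0/24 = 0
  <chi_1*chi_5, chi_5> = (1/24)[1*(3)*conj(3) + 6*(-1)*conj(-1) + 3*(-1)*conj(-1) + 8*(0)*conj(0) + 6*(1)*conj(1)]
      = (1/24)[(9) + (6) + (3) + (0) + (6)] = 24/24 = 1
Hence the multiplicities are chi_5: 1. Dimension check: dim(chi_1)*dim(chi_5) = 1*3 = 3 and sum (mult * dim) = 1*3 = 3.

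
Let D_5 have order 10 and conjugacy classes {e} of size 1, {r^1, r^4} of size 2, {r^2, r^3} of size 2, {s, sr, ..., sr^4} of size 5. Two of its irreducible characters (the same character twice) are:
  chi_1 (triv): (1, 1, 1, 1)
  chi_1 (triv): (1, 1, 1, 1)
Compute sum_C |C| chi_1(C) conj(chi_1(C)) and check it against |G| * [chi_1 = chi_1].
Sum = 10 = |G| = 10; so <chi_1, chi_1> = 1 (norm-1 confirms irreducibility).

Details: Compute term by term over conjugacy classes (|C| * chi_1(C) * conj(chi_1(C))):
  1*(1)*conj(1) + 2*(1)*conj(1) + 2*(1)*conj(1) + 5*(1)*conj(1)
  = (1) + (2) + (2) + (5)
  = 10.
Dividing by |G| = 10 gives 10/10 = 1, matching the row-orthogonality relation <chi_1, chi_1> = [chi_1 = chi_1].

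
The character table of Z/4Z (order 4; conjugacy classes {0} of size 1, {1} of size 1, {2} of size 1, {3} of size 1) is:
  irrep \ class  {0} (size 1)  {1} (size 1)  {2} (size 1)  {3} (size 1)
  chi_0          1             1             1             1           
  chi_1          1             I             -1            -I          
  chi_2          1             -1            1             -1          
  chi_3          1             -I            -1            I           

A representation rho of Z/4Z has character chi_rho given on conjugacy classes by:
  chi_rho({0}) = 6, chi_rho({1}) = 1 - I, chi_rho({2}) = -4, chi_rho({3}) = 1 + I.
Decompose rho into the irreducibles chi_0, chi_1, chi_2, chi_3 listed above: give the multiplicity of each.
Multiplicities: chi_0: 1, chi_1: 2, chi_2: 0, chi_3: 3.

Proof sketch: Use <chi_rho, chi> = (1/|G|) sum_C |C| * chi_rho(C) * conj(chi(C)) with |G| = 4 for each irreducible chi in the table:
  <chi_rho, chi_0> = (1/4)[1*(6)*conj(1) + 1*(1 - I)*conj(1) + 1*(-4)*conj(1) + 1*(1 + I)*conj(1)]
      = (1/4)[(6) + (1 - I) + (-4) + (1 + I)] = 4/4 = 1
  <chi_rho, chi_1> = (1/4)[1*(6)*conj(1) + 1*(1 - I)*conj(I) + 1*(-4)*conj(-1) + 1*(1 + I)*conj(-I)]
      = (1/4)[(6) + (-1 - I) + (4) + (-1 + I)] = 8/4 = 2
  <chi_rho, chi_2> = (1/4)[1*(6)*conj(1) + 1*(1 - I)*conj(-1) + 1*(-4)*conj(1) + 1*(1 + I)*conj(-1)]
      = (1/4)[(6) + (-1 + I) + (-4) + (-1 - I)] = 0/4 = 0
  <chi_rho, chi_3> = (1/4)[1*(6)*conj(1) + 1*(1 - I)*conj(-I) + 1*(-4)*conj(-1) + 1*(1 + I)*conj(I)]
      = (1/4)[(6) + (1 + I) + (4) + (1 - I)] = 12/4 = 3
(Exp terms are combined using exp(i*s)*conj(exp(i*t)) = exp(i*(s-t)), and sums of them are collapsed using the identity that for every m > 1 the m distinct m-th roots of unity sum to 0, e.g. 1 + exp(2*I*pi/3) + exp(-2*I*pi/3) = 0.)
Dimension check: dim(rho) = sum (mult * dim) = 1*1 + 2*1 + 0*1 + 3*1 = 6 = chi_rho(e) = 6.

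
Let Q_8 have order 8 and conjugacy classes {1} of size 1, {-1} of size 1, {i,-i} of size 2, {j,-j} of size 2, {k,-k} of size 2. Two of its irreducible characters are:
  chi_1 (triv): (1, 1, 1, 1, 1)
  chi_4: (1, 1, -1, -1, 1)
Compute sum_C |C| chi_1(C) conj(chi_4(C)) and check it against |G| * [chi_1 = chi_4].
Sum = 0; so <chi_1, chi_4> = 0 (distinct irreducibles are orthogonal).

Reasoning: Compute term by term over conjugacy classes (|C| * chi_1(C) * conj(chi_4(C))):
  1*(1)*conj(1) + 1*(1)*conj(1) + 2*(1)*conj(-1) + 2*(1)*conj(-1) + 2*(1)*conj(1)
  = (1) + (1) + (-2) + (-2) + (2)
  = 0.
Dividing by |G| = 8 gives 0/8 = 0, matching the row-orthogonality relation <chi_1, chi_4> = [chi_1 = chi_4].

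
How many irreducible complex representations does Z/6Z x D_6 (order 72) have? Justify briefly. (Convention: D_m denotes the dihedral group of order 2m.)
36

Explanation: The number of irreducible complex representations of a finite group equals its number of conjugacy classes. For a direct product, #classes(G x H) = #classes(G) * #classes(H). Z/6Z has 6 classes (abelian), D_6 has 6 classes, so 6 * 6 = 36, so Z/6Z x D_6 (order 72) has exactly 36 irreducible complex representations.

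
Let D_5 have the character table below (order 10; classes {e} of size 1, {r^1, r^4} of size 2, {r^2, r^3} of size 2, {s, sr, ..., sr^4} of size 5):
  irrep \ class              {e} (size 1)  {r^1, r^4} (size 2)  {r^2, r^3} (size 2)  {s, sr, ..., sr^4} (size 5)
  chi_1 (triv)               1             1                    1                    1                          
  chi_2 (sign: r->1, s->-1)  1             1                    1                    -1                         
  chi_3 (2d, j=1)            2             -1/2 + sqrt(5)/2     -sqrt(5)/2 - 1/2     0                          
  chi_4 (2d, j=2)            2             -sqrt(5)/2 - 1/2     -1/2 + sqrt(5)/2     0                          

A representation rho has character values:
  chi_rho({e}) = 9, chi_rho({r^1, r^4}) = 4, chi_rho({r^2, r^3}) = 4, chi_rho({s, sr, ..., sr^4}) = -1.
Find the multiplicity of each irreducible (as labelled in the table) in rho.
Multiplicities: chi_1: 2, chi_2: 3, chi_3: 1, chi_4: 1.

Argument: Use <chi_rho, chi> = (1/|G|) sum_C |C| * chi_rho(C) * conj(chi(C)) with |G| = 10 for each irreducible chi in the table:
  <chi_rho, chi_1> = (1/10)[1*(9)*conj(1) + 2*(4)*conj(1) + 2*(4)*conj(1) + 5*(-1)*conj(1)]
      = (1/10)[(9) + (8) + (8) + (-5)] = 20/10 = 2
  <chi_rho, chi_2> = (1/10)[1*(9)*conj(1) + 2*(4)*conj(1) + 2*(4)*conj(1) + 5*(-1)*conj(-1)]
      = (1/10)[(9) + (8) + (8) + (5)] = 30/10 = 3
  <chi_rho, chi_3> = (1/10)[1*(9)*conj(2) + 2*(4)*conj(-1/2 + sqrt(5)/2) + 2*(4)*conj(-sqrt(5)/2 - 1/2) + 5*(-1)*conj(0)]
      = (1/10)[(18) + (-4 + 4*sqrt(5)) + (-4*sqrt(5) - 4) + (0)] = 10/10 = 1
  <chi_rho, chi_4> = (1/10)[1*(9)*conj(2) + 2*(4)*conj(-sqrt(5)/2 - 1/2) + 2*(4)*conj(-1/2 + sqrt(5)/2) + 5*(-1)*conj(0)]
      = (1/10)[(18) + (-4*sqrt(5) - 4) + (-4 + 4*sqrt(5)) + (0)] = 10/10 = 1
Dimension check: dim(rho) = sum (mult * dim) = 2*1 + 3*1 + 1*2 + 1*2 = 9 = chi_rho(e) = 9.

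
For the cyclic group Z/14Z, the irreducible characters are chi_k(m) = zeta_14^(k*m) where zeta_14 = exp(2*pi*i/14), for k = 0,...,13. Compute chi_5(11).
chi_5(11) = zeta_14^55 = exp(-I*pi/7)

Why: chi_5(11) = zeta_14^(5*11) = zeta_14^55. Since zeta_14^14 = 1, this equals zeta_14^13 = exp(2*pi*i*13/14) = exp(-I*pi/7).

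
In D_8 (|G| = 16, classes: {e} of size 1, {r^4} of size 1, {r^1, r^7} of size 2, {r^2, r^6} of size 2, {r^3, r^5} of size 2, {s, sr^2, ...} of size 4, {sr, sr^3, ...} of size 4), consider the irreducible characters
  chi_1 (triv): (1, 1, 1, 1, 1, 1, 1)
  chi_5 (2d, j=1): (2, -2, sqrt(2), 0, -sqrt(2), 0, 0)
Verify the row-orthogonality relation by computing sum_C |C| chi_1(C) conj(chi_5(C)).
Sum = 0; so <chi_1, chi_5> = 0 (distinct irreducibles are orthogonal).

Details: Compute term by term over conjugacy classes (|C| * chi_1(C) * conj(chi_5(C))):
  1*(1)*conj(2) + 1*(1)*conj(-2) + 2*(1)*conj(sqrt(2)) + 2*(1)*conj(0) + 2*(1)*conj(-sqrt(2)) + 4*(1)*conj(0) + 4*(1)*conj(0)
  = (2) + (-2) + (2*sqrt(2)) + (0) + (-2*sqrt(2)) + (0) + (0)
  = 0.
Dividing by |G| = 16 gives 0/16 = 0, matching the row-orthogonality relation <chi_1, chi_5> = [chi_1 = chi_5].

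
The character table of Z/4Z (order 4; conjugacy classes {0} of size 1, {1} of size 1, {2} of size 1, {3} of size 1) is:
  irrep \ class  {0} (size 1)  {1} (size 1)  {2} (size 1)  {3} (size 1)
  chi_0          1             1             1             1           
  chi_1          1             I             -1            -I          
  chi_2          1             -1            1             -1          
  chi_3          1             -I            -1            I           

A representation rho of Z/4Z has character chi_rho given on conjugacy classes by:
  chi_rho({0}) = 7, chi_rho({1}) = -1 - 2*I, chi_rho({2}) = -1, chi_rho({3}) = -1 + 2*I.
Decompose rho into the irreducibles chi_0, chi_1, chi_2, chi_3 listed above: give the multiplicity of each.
Multiplicities: chi_0: 1, chi_1: 1, chi_2: 2, chi_3: 3.

Proof sketch: Use <chi_rho, chi> = (1/|G|) sum_C |C| * chi_rho(C) * conj(chi(C)) with |G| = 4 for each irreducible chi in the table:
  <chi_rho, chi_0> = (1/4)[1*(7)*conj(1) + 1*(-1 - 2*I)*conj(1) + 1*(-1)*conj(1) + 1*(-1 + 2*I)*conj(1)]
      = (1/4)[(7) + (-1 - 2*I) + (-1) + (-1 + 2*I)] = 4/4 = 1
  <chi_rho, chi_1> = (1/4)[1*(7)*conj(1) + 1*(-1 - 2*I)*conj(I) + 1*(-1)*conj(-1) + 1*(-1 + 2*I)*conj(-I)]
      = (1/4)[(7) + (-2 + I) + (1) + (-2 - I)] = 4/4 = 1
  <chi_rho, chi_2> = (1/4)[1*(7)*conj(1) + 1*(-1 - 2*I)*conj(-1) + 1*(-1)*conj(1) + 1*(-1 + 2*I)*conj(-1)]
      = (1/4)[(7) + (1 + 2*I) + (-1) + (1 - 2*I)] = 8/4 = 2
  <chi_rho, chi_3> = (1/4)[1*(7)*conj(1) + 1*(-1 - 2*I)*conj(-I) + 1*(-1)*conj(-1) + 1*(-1 + 2*I)*conj(I)]
      = (1/4)[(7) + (2 - I) + (1) + (2 + I)] = 12/4 = 3
(Exp terms are combined using exp(i*s)*conj(exp(i*t)) = exp(i*(s-t)), and sums of them are collapsed using the identity that for every m > 1 the m distinct m-th roots of unity sum to 0, e.g. 1 + exp(2*I*pi/3) + exp(-2*I*pi/3) = 0.)
Dimension check: dim(rho) = sum (mult * dim) = 1*1 + 1*1 + 2*1 + 3*1 = 7 = chi_rho(e) = 7.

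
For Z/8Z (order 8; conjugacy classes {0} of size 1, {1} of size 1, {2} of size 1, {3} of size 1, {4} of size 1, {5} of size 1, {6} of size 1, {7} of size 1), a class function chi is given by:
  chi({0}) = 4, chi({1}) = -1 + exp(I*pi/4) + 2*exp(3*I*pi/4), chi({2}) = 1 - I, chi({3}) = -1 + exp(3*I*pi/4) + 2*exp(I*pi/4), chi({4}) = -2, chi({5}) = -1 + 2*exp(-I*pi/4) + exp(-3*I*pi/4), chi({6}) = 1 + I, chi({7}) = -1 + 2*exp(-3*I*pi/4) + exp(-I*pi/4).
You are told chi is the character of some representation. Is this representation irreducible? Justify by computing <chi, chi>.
Not irreducible (reducible): <chi, chi> = 6 > 1.

<chi, chi> = (1/|G|) sum_C |C| * |chi(C)|^2 = (1/8)[1*|4|^2 + 1*|-1 + exp(I*pi/4) + 2*exp(3*I*pi/4)|^2 + 1*|1 - I|^2 + 1*|-1 + exp(3*I*pi/4) + 2*exp(I*pi/4)|^2 + 1*|-2|^2 + 1*|-1 + 2*exp(-I*pi/4) + exp(-3*I*pi/4)|^2 + 1*|1 + I|^2 + 1*|-1 + 2*exp(-3*I*pi/4) + exp(-I*pi/4)|^2]
  = (1/8)[(16) + (6 - 2*exp(3*I*pi/4) - exp(I*pi/4) - exp(-I*pi/4) - 2*exp(-3*I*pi/4)) + (2) + (6 - 2*exp(I*pi/4) - exp(3*I*pi/4) - exp(-3*I*pi/4) - 2*exp(-I*pi/4)) + (4) + (6 - 2*exp(I*pi/4) - exp(3*I*pi/4) - exp(-3*I*pi/4) - 2*exp(-I*pi/4)) + (2) + (6 - 2*exp(3*I*pi/4) - exp(I*pi/4) - exp(-I*pi/4) - 2*exp(-3*I*pi/4))] = 48/8 = 6.
(Exp terms are combined using exp(i*s)*conj(exp(i*t)) = exp(i*(s-t)), and sums of them are collapsed using the identity that for every m > 1 the m distinct m-th roots of unity sum to 0, e.g. 1 + exp(2*I*pi/3) + exp(-2*I*pi/3) = 0.)
A character is irreducible iff <chi, chi> = 1, so this representation is reducible.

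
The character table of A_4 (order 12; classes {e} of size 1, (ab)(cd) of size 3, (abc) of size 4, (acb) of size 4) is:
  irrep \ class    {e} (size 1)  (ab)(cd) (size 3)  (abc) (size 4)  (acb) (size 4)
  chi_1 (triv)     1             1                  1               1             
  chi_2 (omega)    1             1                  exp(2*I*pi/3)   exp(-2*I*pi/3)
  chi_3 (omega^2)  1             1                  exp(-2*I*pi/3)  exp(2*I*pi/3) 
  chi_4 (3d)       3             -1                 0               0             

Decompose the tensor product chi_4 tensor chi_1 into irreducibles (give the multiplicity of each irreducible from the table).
chi_4 tensor chi_1 = chi_4 (all other irreducibles have multiplicity 0).

The character of a tensor product is the pointwise product (chi_4 * chi_1)(C) = chi_4(C) * chi_1(C):
  {e}: (3)*(1), (ab)(cd): (-1)*(1), (abc): (0)*(1), (acb): (0)*(1)
so (chi_4 * chi_1) takes values
  {e} -> 3, (ab)(cd) -> -1, (abc) -> 0, (acb) -> 0.
Now take the inner product of this character with each irreducible chi from the table, <chi_4*chi_1, chi> = (1/12) sum_C |C| (chi_4*chi_1)(C) conj(chi(C)):
  <chi_4*chi_1, chi_1> = (1/12)[1*(3)*conj(1) + 3*(-1)*conj(1) + 4*(0)*conj(1) + 4*(0)*conj(1)]
      = (1/12)[(3) + (-3) + (0) + (0)] = 0/12 = 0
  <chi_4*chi_1, chi_2> = (1/12)[1*(3)*conj(1) + 3*(-1)*conj(1) + 4*(0)*conj(exp(2*I*pi/3)) + 4*(0)*conj(exp(-2*I*pi/3))]
      = (1/12)[(3) + (-3) + (0) + (0)] = 0/12 = 0
  <chi_4*chi_1, chi_3> = (1/12)[1*(3)*conj(1) + 3*(-1)*conj(1) + 4*(0)*conj(exp(-2*I*pi/3)) + 4*(0)*conj(exp(2*I*pi/3))]
      = (1/12)[(3) + (-3) + (0) + (0)] = 0/12 = 0
  <chi_4*chi_1, chi_4> = (1/12)[1*(3)*conj(3) + 3*(-1)*conj(-1) + 4*(0)*conj(0) + 4*(0)*conj(0)]
      = (1/12)[(9) + (3) + (0) + (0)] = 12/12 = 1
(Exp terms are combined using exp(i*s)*conj(exp(i*t)) = exp(i*(s-t)), and sums of them are collapsed using the identity that for every m > 1 the m distinct m-th roots of unity sum to 0, e.g. 1 + exp(2*I*pi/3) + exp(-2*I*pi/3) = 0.)
Hence the multiplicities are chi_4: 1. Dimension check: dim(chi_4)*dim(chi_1) = 3*1 = 3 and sum (mult * dim) = 1*3 = 3.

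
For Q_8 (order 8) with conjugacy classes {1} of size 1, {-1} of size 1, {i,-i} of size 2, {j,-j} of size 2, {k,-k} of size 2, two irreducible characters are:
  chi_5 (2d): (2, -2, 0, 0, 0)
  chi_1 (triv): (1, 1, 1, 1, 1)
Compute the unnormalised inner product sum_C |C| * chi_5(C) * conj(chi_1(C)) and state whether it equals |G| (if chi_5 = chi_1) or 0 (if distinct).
Sum = 0; so <chi_5, chi_1> = 0 (distinct irreducibles are orthogonal).

Justification: Compute term by term over conjugacy classes (|C| * chi_5(C) * conj(chi_1(C))):
  1*(2)*conj(1) + 1*(-2)*conj(1) + 2*(0)*conj(1) + 2*(0)*conj(1) + 2*(0)*conj(1)
  = (2) + (-2) + (0) + (0) + (0)
  = 0.
Dividing by |G| = 8 gives 0/8 = 0, matching the row-orthogonality relation <chi_5, chi_1> = [chi_5 = chi_1].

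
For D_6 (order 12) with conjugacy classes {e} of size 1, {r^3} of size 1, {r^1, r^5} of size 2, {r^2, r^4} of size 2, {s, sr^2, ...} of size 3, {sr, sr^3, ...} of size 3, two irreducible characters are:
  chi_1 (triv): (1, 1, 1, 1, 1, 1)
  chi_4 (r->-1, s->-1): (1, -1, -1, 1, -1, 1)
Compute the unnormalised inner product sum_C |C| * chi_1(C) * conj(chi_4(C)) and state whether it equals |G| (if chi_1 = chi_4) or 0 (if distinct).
Sum = 0; so <chi_1, chi_4> = 0 (distinct irreducibles are orthogonal).

Derivation: Compute term by term over conjugacy classes (|C| * chi_1(C) * conj(chi_4(C))):
  1*(1)*conj(1) + 1*(1)*conj(-1) + 2*(1)*conj(-1) + 2*(1)*conj(1) + 3*(1)*conj(-1) + 3*(1)*conj(1)
  = (1) + (-1) + (-2) + (2) + (-3) + (3)
  = 0.
Dividing by |G| = 12 gives 0/12 = 0, matching the row-orthogonality relation <chi_1, chi_4> = [chi_1 = chi_4].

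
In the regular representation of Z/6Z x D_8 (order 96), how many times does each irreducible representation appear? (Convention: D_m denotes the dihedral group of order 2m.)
Each irreducible V_i of dimension d_i appears with multiplicity d_i, i.e. rho_reg = (direct sum over all irreducibles V_i) d_i V_i. The irreducible dimensions for Z/6Z x D_8 are 1, 1, 1, 1, 1, 1, 1, 1, 1, 1, 1, 1, 1, 1, 1, 1, 1, 1, 1, 1, 1, 1, 1, 1, 2, 2, 2, 2, 2, 2, 2, 2, 2, 2, 2, 2, 2, 2, 2, 2, 2, 2: 24 irreducibles of dimension 1, each with multiplicity 1; 18 irreducibles of dimension 2, each with multiplicity 2. Total dimension 24*1*1 + 18*2*2 = 96 = |G|.

Proof sketch: General theorem: in the regular representation of a finite group G, each irreducible appears with multiplicity equal to its dimension. Check: dim(rho_reg) = sum d_i^2 = 1 + 1 + 1 + 1 + 1 + 1 + 1 + 1 + 1 + 1 + 1 + 1 + 1 + 1 + 1 + 1 + 1 + 1 + 1 + 1 + 1 + 1 + 1 + 1 + 4 + 4 + 4 + 4 + 4 + 4 + 4 + 4 + 4 + 4 + 4 + 4 + 4 + 4 + 4 + 4 + 4 + 4 = 96 = |G|.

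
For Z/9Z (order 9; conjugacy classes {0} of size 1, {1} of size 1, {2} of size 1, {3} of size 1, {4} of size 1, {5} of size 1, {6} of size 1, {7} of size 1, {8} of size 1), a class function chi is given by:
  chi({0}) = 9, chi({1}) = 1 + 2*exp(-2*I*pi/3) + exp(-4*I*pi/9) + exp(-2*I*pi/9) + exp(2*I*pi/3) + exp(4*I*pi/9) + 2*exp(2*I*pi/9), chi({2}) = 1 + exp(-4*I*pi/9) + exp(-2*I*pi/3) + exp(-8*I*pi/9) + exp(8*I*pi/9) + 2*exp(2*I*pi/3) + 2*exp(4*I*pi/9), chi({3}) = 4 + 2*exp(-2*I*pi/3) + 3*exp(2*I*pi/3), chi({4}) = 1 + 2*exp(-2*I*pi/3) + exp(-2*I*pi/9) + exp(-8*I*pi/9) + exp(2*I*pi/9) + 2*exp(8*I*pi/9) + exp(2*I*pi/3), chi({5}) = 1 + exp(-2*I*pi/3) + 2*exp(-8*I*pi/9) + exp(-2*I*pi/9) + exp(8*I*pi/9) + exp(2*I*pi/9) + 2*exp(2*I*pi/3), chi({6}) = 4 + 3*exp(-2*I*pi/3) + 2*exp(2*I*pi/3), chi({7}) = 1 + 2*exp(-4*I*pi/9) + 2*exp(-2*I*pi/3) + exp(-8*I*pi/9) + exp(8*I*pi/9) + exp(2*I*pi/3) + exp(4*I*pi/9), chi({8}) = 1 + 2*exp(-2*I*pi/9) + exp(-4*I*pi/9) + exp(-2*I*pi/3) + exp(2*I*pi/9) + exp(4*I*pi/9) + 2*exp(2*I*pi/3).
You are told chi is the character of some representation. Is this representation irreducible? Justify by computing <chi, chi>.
Not irreducible (reducible): <chi, chi> = 13 > 1.

Reasoning: <chi, chi> = (1/|G|) sum_C |C| * |chi(C)|^2 = (1/9)[1*|9|^2 + 1*|1 + 2*exp(-2*I*pi/3) + exp(-4*I*pi/9) + exp(-2*I*pi/9) + exp(2*I*pi/3) + exp(4*I*pi/9) + 2*exp(2*I*pi/9)|^2 + 1*|1 + exp(-4*I*pi/9) + exp(-2*I*pi/3) + exp(-8*I*pi/9) + exp(8*I*pi/9) + 2*exp(2*I*pi/3) + 2*exp(4*I*pi/9)|^2 + 1*|4 + 2*exp(-2*I*pi/3) + 3*exp(2*I*pi/3)|^2 + 1*|1 + 2*exp(-2*I*pi/3) + exp(-2*I*pi/9) + exp(-8*I*pi/9) + exp(2*I*pi/9) + 2*exp(8*I*pi/9) + exp(2*I*pi/3)|^2 + 1*|1 + exp(-2*I*pi/3) + 2*exp(-8*I*pi/9) + exp(-2*I*pi/9) + exp(8*I*pi/9) + exp(2*I*pi/9) + 2*exp(2*I*pi/3)|^2 + 1*|4 + 3*exp(-2*I*pi/3) + 2*exp(2*I*pi/3)|^2 + 1*|1 + 2*exp(-4*I*pi/9) + 2*exp(-2*I*pi/3) + exp(-8*I*pi/9) + exp(8*I*pi/9) + exp(2*I*pi/3) + exp(4*I*pi/9)|^2 + 1*|1 + 2*exp(-2*I*pi/9) + exp(-4*I*pi/9) + exp(-2*I*pi/3) + exp(2*I*pi/9) + exp(4*I*pi/9) + 2*exp(2*I*pi/3)|^2]
  = (1/9)[(81) + (13 + 8*exp(-4*I*pi/9) + 8*exp(-2*I*pi/3) + 9*exp(-2*I*pi/9) + 9*exp(-8*I*pi/9) + 9*exp(8*I*pi/9) + 9*exp(2*I*pi/9) + 8*exp(2*I*pi/3) + 8*exp(4*I*pi/9)) + (13 + 9*exp(-4*I*pi/9) + 8*exp(-2*I*pi/3) + 9*exp(-2*I*pi/9) + 8*exp(-8*I*pi/9) + 8*exp(8*I*pi/9) + 9*exp(2*I*pi/9) + 8*exp(2*I*pi/3) + 9*exp(4*I*pi/9)) + (3) + (13 + 9*exp(-4*I*pi/9) + 8*exp(-2*I*pi/3) + 8*exp(-2*I*pi/9) + 9*exp(-8*I*pi/9) + 9*exp(8*I*pi/9) + 8*exp(2*I*pi/9) + 8*exp(2*I*pi/3) + 9*exp(4*I*pi/9)) + (13 + 9*exp(-4*I*pi/9) + 8*exp(-2*I*pi/3) + 8*exp(-2*I*pi/9) + 9*exp(-8*I*pi/9) + 9*exp(8*I*pi/9) + 8*exp(2*I*pi/9) + 8*exp(2*I*pi/3) + 9*exp(4*I*pi/9)) + (3) + (13 + 9*exp(-4*I*pi/9) + 8*exp(-2*I*pi/3) + 9*exp(-2*I*pi/9) + 8*exp(-8*I*pi/9) + 8*exp(8*I*pi/9) + 9*exp(2*I*pi/9) + 8*exp(2*I*pi/3) + 9*exp(4*I*pi/9)) + (13 + 8*exp(-4*I*pi/9) + 8*exp(-2*I*pi/3) + 9*exp(-2*I*pi/9) + 9*exp(-8*I*pi/9) + 9*exp(8*I*pi/9) + 9*exp(2*I*pi/9) + 8*exp(2*I*pi/3) + 8*exp(4*I*pi/9))] = 117/9 = 13.
(Exp terms are combined using exp(i*s)*conj(exp(i*t)) = exp(i*(s-t)), and sums of them are collapsed using the identity that for every m > 1 the m distinct m-th roots of unity sum to 0, e.g. 1 + exp(2*I*pi/3) + exp(-2*I*pi/3) = 0.)
A character is irreducible iff <chi, chi> = 1, so this representation is reducible.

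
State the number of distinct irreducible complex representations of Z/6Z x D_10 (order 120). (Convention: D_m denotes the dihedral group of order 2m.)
48

Reasoning: The number of irreducible complex representations of a finite group equals its number of conjugacy classes. For a direct product, #classes(G x H) = #classes(G) * #classes(H). Z/6Z has 6 classes (abelian), D_10 has 8 classes, so 6 * 8 = 48, so Z/6Z x D_10 (order 120) has exactly 48 irreducible complex representations.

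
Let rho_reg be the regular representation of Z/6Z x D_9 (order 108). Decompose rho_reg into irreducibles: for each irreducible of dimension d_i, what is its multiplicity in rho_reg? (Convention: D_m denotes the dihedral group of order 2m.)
Each irreducible V_i of dimension d_i appears with multiplicity d_i, i.e. rho_reg = (direct sum over all irreducibles V_i) d_i V_i. The irreducible dimensions for Z/6Z x D_9 are 1, 1, 1, 1, 1, 1, 1, 1, 1, 1, 1, 1, 2, 2, 2, 2, 2, 2, 2, 2, 2, 2, 2, 2, 2, 2, 2, 2, 2, 2, 2, 2, 2, 2, 2, 2: 12 irreducibles of dimension 1, each with multiplicity 1; 24 irreducibles of dimension 2, each with multiplicity 2. Total dimension 12*1*1 + 24*2*2 = 108 = |G|.

General theorem: in the regular representation of a finite group G, each irreducible appears with multiplicity equal to its dimension. Check: dim(rho_reg) = sum d_i^2 = 1 + 1 + 1 + 1 + 1 + 1 + 1 + 1 + 1 + 1 + 1 + 1 + 4 + 4 + 4 + 4 + 4 + 4 + 4 + 4 + 4 + 4 + 4 + 4 + 4 + 4 + 4 + 4 + 4 + 4 + 4 + 4 + 4 + 4 + 4 + 4 = 108 = |G|.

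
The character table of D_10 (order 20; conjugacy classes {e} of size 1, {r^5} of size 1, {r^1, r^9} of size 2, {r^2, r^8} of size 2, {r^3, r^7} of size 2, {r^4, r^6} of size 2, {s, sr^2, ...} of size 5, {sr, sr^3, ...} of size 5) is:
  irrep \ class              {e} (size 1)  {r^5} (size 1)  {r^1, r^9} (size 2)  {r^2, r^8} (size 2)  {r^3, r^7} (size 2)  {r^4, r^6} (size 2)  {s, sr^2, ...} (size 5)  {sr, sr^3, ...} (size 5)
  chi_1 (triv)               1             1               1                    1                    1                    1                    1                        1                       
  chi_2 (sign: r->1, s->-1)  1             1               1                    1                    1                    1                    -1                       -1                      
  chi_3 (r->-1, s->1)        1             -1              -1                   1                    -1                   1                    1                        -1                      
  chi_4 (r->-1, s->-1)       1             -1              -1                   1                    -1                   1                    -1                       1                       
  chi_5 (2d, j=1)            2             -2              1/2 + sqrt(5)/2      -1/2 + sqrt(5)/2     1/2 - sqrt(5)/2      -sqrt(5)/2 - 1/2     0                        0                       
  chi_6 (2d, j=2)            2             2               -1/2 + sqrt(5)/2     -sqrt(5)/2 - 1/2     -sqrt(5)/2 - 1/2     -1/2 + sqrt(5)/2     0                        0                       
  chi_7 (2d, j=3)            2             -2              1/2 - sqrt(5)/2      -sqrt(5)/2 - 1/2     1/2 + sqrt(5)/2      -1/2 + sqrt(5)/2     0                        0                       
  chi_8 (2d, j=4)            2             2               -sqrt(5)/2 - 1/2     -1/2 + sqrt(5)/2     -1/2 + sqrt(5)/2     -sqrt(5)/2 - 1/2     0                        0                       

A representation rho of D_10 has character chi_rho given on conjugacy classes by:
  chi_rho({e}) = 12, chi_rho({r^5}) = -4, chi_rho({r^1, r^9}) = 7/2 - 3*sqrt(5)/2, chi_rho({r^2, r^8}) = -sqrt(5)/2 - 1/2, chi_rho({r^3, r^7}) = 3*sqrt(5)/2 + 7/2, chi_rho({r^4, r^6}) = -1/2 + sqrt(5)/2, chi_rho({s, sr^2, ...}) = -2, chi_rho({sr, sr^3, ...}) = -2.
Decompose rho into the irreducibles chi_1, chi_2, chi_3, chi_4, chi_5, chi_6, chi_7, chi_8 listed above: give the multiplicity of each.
Multiplicities: chi_1: 0, chi_2: 2, chi_3: 0, chi_4: 0, chi_5: 1, chi_6: 0, chi_7: 3, chi_8: 1.

Argument: Use <chi_rho, chi> = (1/|G|) sum_C |C| * chi_rho(C) * conj(chi(C)) with |G| = 20 for each irreducible chi in the table:
  <chi_rho, chi_1> = (1/20)[1*(12)*conj(1) + 1*(-4)*conj(1) + 2*(7/2 - 3*sqrt(5)/2)*conj(1) + 2*(-sqrt(5)/2 - 1/2)*conj(1) + 2*(3*sqrt(5)/2 + 7/2)*conj(1) + 2*(-1/2 + sqrt(5)/2)*conj(1) + 5*(-2)*conj(1) + 5*(-2)*conj(1)]
      = (1/20)[(12) + (-4) + (7 - 3*sqrt(5)) + (-sqrt(5) - 1) + (3*sqrt(5) + 7) + (-1 + sqrt(5)) + (-10) + (-10)] = 0/20 = 0
  <chi_rho, chi_2> = (1/20)[1*(12)*conj(1) + 1*(-4)*conj(1) + 2*(7/2 - 3*sqrt(5)/2)*conj(1) + 2*(-sqrt(5)/2 - 1/2)*conj(1) + 2*(3*sqrt(5)/2 + 7/2)*conj(1) + 2*(-1/2 + sqrt(5)/2)*conj(1) + 5*(-2)*conj(-1) + 5*(-2)*conj(-1)]
      = (1/20)[(12) + (-4) + (7 - 3*sqrt(5)) + (-sqrt(5) - 1) + (3*sqrt(5) + 7) + (-1 + sqrt(5)) + (10) + (10)] = 40/20 = 2
  <chi_rho, chi_3> = (1/20)[1*(12)*conj(1) + 1*(-4)*conj(-1) + 2*(7/2 - 3*sqrt(5)/2)*conj(-1) + 2*(-sqrt(5)/2 - 1/2)*conj(1) + 2*(3*sqrt(5)/2 + 7/2)*conj(-1) + 2*(-1/2 + sqrt(5)/2)*conj(1) + 5*(-2)*conj(1) + 5*(-2)*conj(-1)]
      = (1/20)[(12) + (4) + (-7 + 3*sqrt(5)) + (-sqrt(5) - 1) + (-7 - 3*sqrt(5)) + (-1 + sqrt(5)) + (-10) + (10)] = 0/20 = 0
  <chi_rho, chi_4> = (1/20)[1*(12)*conj(1) + 1*(-4)*conj(-1) + 2*(7/2 - 3*sqrt(5)/2)*conj(-1) + 2*(-sqrt(5)/2 - 1/2)*conj(1) + 2*(3*sqrt(5)/2 + 7/2)*conj(-1) + 2*(-1/2 + sqrt(5)/2)*conj(1) + 5*(-2)*conj(-1) + 5*(-2)*conj(1)]
      = (1/20)[(12) + (4) + (-7 + 3*sqrt(5)) + (-sqrt(5) - 1) + (-7 - 3*sqrt(5)) + (-1 + sqrt(5)) + (10) + (-10)] = 0/20 = 0
  <chi_rho, chi_5> = (1/20)[1*(12)*conj(2) + 1*(-4)*conj(-2) + 2*(7/2 - 3*sqrt(5)/2)*conj(1/2 + sqrt(5)/2) + 2*(-sqrt(5)/2 - 1/2)*conj(-1/2 + sqrt(5)/2) + 2*(3*sqrt(5)/2 + 7/2)*conj(1/2 - sqrt(5)/2) + 2*(-1/2 + sqrt(5)/2)*conj(-sqrt(5)/2 - 1/2) + 5*(-2)*conj(0) + 5*(-2)*conj(0)]
      = (1/20)[(24) + (8) + (-4 + 2*sqrt(5)) + (-2) + (-2*sqrt(5) - 4) + (-2) + (0) + (0)] = 20/20 = 1
  <chi_rho, chi_6> = (1/20)[1*(12)*conj(2) + 1*(-4)*conj(2) + 2*(7/2 - 3*sqrt(5)/2)*conj(-1/2 + sqrt(5)/2) + 2*(-sqrt(5)/2 - 1/2)*conj(-sqrt(5)/2 - 1/2) + 2*(3*sqrt(5)/2 + 7/2)*conj(-sqrt(5)/2 - 1/2) + 2*(-1/2 + sqrt(5)/2)*conj(-1/2 + sqrt(5)/2) + 5*(-2)*conj(0) + 5*(-2)*conj(0)]
      = (1/20)[(24) + (-8) + (-11 + 5*sqrt(5)) + (sqrt(5) + 3) + (-5*sqrt(5) - 11) + (3 - sqrt(5)) + (0) + (0)] = 0/20 = 0
  <chi_rho, chi_7> = (1/20)[1*(12)*conj(2) + 1*(-4)*conj(-2) + 2*(7/2 - 3*sqrt(5)/2)*conj(1/2 - sqrt(5)/2) + 2*(-sqrt(5)/2 - 1/2)*conj(-sqrt(5)/2 - 1/2) + 2*(3*sqrt(5)/2 + 7/2)*conj(1/2 + sqrt(5)/2) + 2*(-1/2 + sqrt(5)/2)*conj(-1/2 + sqrt(5)/2) + 5*(-2)*conj(0) + 5*(-2)*conj(0)]
      = (1/20)[(24) + (8) + (11 - 5*sqrt(5)) + (sqrt(5) + 3) + (11 + 5*sqrt(5)) + (3 - sqrt(5)) + (0) + (0)] = 60/20 = 3
  <chi_rho, chi_8> = (1/20)[1*(12)*conj(2) + 1*(-4)*conj(2) + 2*(7/2 - 3*sqrt(5)/2)*conj(-sqrt(5)/2 - 1/2) + 2*(-sqrt(5)/2 - 1/2)*conj(-1/2 + sqrt(5)/2) + 2*(3*sqrt(5)/2 + 7/2)*conj(-1/2 + sqrt(5)/2) + 2*(-1/2 + sqrt(5)/2)*conj(-sqrt(5)/2 - 1/2) + 5*(-2)*conj(0) + 5*(-2)*conj(0)]
      = (1/20)[(24) + (-8) + (4 - 2*sqrt(5)) + (-2) + (4 + 2*sqrt(5)) + (-2) + (0) + (0)] = 20/20 = 1
Dimension check: dim(rho) = sum (mult * dim) = 0*1 + 2*1 + 0*1 + 0*1 + 1*2 + 0*2 + 3*2 + 1*2 = 12 = chi_rho(e) = 12.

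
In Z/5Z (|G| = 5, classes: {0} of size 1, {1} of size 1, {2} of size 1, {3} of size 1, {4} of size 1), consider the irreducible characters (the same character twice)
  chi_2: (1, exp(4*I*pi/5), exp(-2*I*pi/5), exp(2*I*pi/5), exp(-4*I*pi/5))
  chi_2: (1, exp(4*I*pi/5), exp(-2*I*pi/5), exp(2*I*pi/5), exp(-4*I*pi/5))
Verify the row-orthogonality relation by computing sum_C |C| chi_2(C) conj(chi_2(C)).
Sum = 5 = |G| = 5; so <chi_2, chi_2> = 1 (norm-1 confirms irreducibility).

Argument: Compute term by term over conjugacy classes (|C| * chi_2(C) * conj(chi_2(C))):
  1*(1)*conj(1) + 1*(exp(4*I*pi/5))*conj(exp(4*I*pi/5)) + 1*(exp(-2*I*pi/5))*conj(exp(-2*I*pi/5)) + 1*(exp(2*I*pi/5))*conj(exp(2*I*pi/5)) + 1*(exp(-4*I*pi/5))*conj(exp(-4*I*pi/5))
  = (1) + (1) + (1) + (1) + (1)
  = 5.
(Exp terms are combined using exp(i*s)*conj(exp(i*t)) = exp(i*(s-t)), and sums of them are collapsed using the identity that for every m > 1 the m distinct m-th roots of unity sum to 0, e.g. 1 + exp(2*I*pi/3) + exp(-2*I*pi/3) = 0.)
Dividing by |G| = 5 gives 5/5 = 1, matching the row-orthogonality relation <chi_2, chi_2> = [chi_2 = chi_2].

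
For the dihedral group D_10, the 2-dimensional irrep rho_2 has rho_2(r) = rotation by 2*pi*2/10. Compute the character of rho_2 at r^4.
chi_{rho_2}(r^4) = 2*cos(2*pi*2*4/10) = -1/2 + sqrt(5)/2

Why: rho_2(r^4) is rotation by angle 2*pi*2*4/10, whose trace is 2*cos(2*pi*2*4/10) = -1/2 + sqrt(5)/2.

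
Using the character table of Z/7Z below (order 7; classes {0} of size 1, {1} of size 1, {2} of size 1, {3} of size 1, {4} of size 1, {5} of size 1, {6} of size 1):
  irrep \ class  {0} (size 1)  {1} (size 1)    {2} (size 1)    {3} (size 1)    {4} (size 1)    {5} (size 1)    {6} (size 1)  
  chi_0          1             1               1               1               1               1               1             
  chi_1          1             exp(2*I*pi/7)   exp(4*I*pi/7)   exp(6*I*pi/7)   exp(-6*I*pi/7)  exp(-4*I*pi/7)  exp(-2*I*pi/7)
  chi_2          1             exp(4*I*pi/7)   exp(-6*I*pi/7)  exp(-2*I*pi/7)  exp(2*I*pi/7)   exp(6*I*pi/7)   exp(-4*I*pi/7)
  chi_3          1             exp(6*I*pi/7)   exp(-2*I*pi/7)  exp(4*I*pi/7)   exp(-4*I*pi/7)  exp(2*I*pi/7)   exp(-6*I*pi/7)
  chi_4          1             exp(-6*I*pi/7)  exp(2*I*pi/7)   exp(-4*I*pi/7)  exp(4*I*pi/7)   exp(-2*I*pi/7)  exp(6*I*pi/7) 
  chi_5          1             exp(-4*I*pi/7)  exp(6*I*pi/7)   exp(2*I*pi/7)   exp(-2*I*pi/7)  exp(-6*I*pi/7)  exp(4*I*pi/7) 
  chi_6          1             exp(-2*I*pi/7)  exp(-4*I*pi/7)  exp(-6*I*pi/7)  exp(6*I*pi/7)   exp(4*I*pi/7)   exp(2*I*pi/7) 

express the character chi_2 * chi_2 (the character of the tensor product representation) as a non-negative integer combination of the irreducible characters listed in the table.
chi_2 tensor chi_2 = chi_4 (all other irreducibles have multiplicity 0).

Details: The character of a tensor product is the pointwise product (chi_2 * chi_2)(C) = chi_2(C) * chi_2(C):
  {0}: (1)*(1), {1}: (exp(4*I*pi/7))*(exp(4*I*pi/7)), {2}: (exp(-6*I*pi/7))*(exp(-6*I*pi/7)), {3}: (exp(-2*I*pi/7))*(exp(-2*I*pi/7)), {4}: (exp(2*I*pi/7))*(exp(2*I*pi/7)), {5}: (exp(6*I*pi/7))*(exp(6*I*pi/7)), {6}: (exp(-4*I*pi/7))*(exp(-4*I*pi/7))
so (chi_2 * chi_2) takes values
  {0} -> 1, {1} -> exp(-6*I*pi/7), {2} -> exp(2*I*pi/7), {3} -> exp(-4*I*pi/7), {4} -> exp(4*I*pi/7), {5} -> exp(-2*I*pi/7), {6} -> exp(6*I*pi/7).
Now take the inner product of this character with each irreducible chi from the table, <chi_2*chi_2, chi> = (1/7) sum_C |C| (chi_2*chi_2)(C) conj(chi(C)):
  <chi_2*chi_2, chi_0> = (1/7)[1*(1)*conj(1) + 1*(exp(-6*I*pi/7))*conj(1) + 1*(exp(2*I*pi/7))*conj(1) + 1*(exp(-4*I*pi/7))*conj(1) + 1*(exp(4*I*pi/7))*conj(1) + 1*(exp(-2*I*pi/7))*conj(1) + 1*(exp(6*I*pi/7))*conj(1)]
      = (1/7)[(1) + (exp(-6*I*pi/7)) + (exp(2*I*pi/7)) + (exp(-4*I*pi/7)) + (exp(4*I*pi/7)) + (exp(-2*I*pi/7)) + (exp(6*I*pi/7))] = 0/7 = 0
  <chi_2*chi_2, chi_1> = (1/7)[1*(1)*conj(1) + 1*(exp(-6*I*pi/7))*conj(exp(2*I*pi/7)) + 1*(exp(2*I*pi/7))*conj(exp(4*I*pi/7)) + 1*(exp(-4*I*pi/7))*conj(exp(6*I*pi/7)) + 1*(exp(4*I*pi/7))*conj(exp(-6*I*pi/7)) + 1*(exp(-2*I*pi/7))*conj(exp(-4*I*pi/7)) + 1*(exp(6*I*pi/7))*conj(exp(-2*I*pi/7))]
      = (1/7)[(1) + (exp(6*I*pi/7)) + (exp(-2*I*pi/7)) + (exp(4*I*pi/7)) + (exp(-4*I*pi/7)) + (exp(2*I*pi/7)) + (exp(-6*I*pi/7))] = 0/7 = 0
  <chi_2*chi_2, chi_2> = (1/7)[1*(1)*conj(1) + 1*(exp(-6*I*pi/7))*conj(exp(4*I*pi/7)) + 1*(exp(2*I*pi/7))*conj(exp(-6*I*pi/7)) + 1*(exp(-4*I*pi/7))*conj(exp(-2*I*pi/7)) + 1*(exp(4*I*pi/7))*conj(exp(2*I*pi/7)) + 1*(exp(-2*I*pi/7))*conj(exp(6*I*pi/7)) + 1*(exp(6*I*pi/7))*conj(exp(-4*I*pi/7))]
      = (1/7)[(1) + (exp(4*I*pi/7)) + (exp(-6*I*pi/7)) + (exp(-2*I*pi/7)) + (exp(2*I*pi/7)) + (exp(6*I*pi/7)) + (exp(-4*I*pi/7))] = 0/7 = 0
  <chi_2*chi_2, chi_3> = (1/7)[1*(1)*conj(1) + 1*(exp(-6*I*pi/7))*conj(exp(6*I*pi/7)) + 1*(exp(2*I*pi/7))*conj(exp(-2*I*pi/7)) + 1*(exp(-4*I*pi/7))*conj(exp(4*I*pi/7)) + 1*(exp(4*I*pi/7))*conj(exp(-4*I*pi/7)) + 1*(exp(-2*I*pi/7))*conj(exp(2*I*pi/7)) + 1*(exp(6*I*pi/7))*conj(exp(-6*I*pi/7))]
      = (1/7)[(1) + (exp(2*I*pi/7)) + (exp(4*I*pi/7)) + (exp(6*I*pi/7)) + (exp(-6*I*pi/7)) + (exp(-4*I*pi/7)) + (exp(-2*I*pi/7))] = 0/7 = 0
  <chi_2*chi_2, chi_4> = (1/7)[1*(1)*conj(1) + 1*(exp(-6*I*pi/7))*conj(exp(-6*I*pi/7)) + 1*(exp(2*I*pi/7))*conj(exp(2*I*pi/7)) + 1*(exp(-4*I*pi/7))*conj(exp(-4*I*pi/7)) + 1*(exp(4*I*pi/7))*conj(exp(4*I*pi/7)) + 1*(exp(-2*I*pi/7))*conj(exp(-2*I*pi/7)) + 1*(exp(6*I*pi/7))*conj(exp(6*I*pi/7))]
      = (1/7)[(1) + (1) + (1) + (1) + (1) + (1) + (1)] = 7/7 = 1
  <chi_2*chi_2, chi_5> = (1/7)[1*(1)*conj(1) + 1*(exp(-6*I*pi/7))*conj(exp(-4*I*pi/7)) + 1*(exp(2*I*pi/7))*conj(exp(6*I*pi/7)) + 1*(exp(-4*I*pi/7))*conj(exp(2*I*pi/7)) + 1*(exp(4*I*pi/7))*conj(exp(-2*I*pi/7)) + 1*(exp(-2*I*pi/7))*conj(exp(-6*I*pi/7)) + 1*(exp(6*I*pi/7))*conj(exp(4*I*pi/7))]
      = (1/7)[(1) + (exp(-2*I*pi/7)) + (exp(-4*I*pi/7)) + (exp(-6*I*pi/7)) + (exp(6*I*pi/7)) + (exp(4*I*pi/7)) + (exp(2*I*pi/7))] = 0/7 = 0
  <chi_2*chi_2, chi_6> = (1/7)[1*(1)*conj(1) + 1*(exp(-6*I*pi/7))*conj(exp(-2*I*pi/7)) + 1*(exp(2*I*pi/7))*conj(exp(-4*I*pi/7)) + 1*(exp(-4*I*pi/7))*conj(exp(-6*I*pi/7)) + 1*(exp(4*I*pi/7))*conj(exp(6*I*pi/7)) + 1*(exp(-2*I*pi/7))*conj(exp(4*I*pi/7)) + 1*(exp(6*I*pi/7))*conj(exp(2*I*pi/7))]
      = (1/7)[(1) + (exp(-4*I*pi/7)) + (exp(6*I*pi/7)) + (exp(2*I*pi/7)) + (exp(-2*I*pi/7)) + (exp(-6*I*pi/7)) + (exp(4*I*pi/7))] = 0/7 = 0
(Exp terms are combined using exp(i*s)*conj(exp(i*t)) = exp(i*(s-t)), and sums of them are collapsed using the identity that for every m > 1 the m distinct m-th roots of unity sum to 0, e.g. 1 + exp(2*I*pi/3) + exp(-2*I*pi/3) = 0.)
Hence the multiplicities are chi_4: 1. Dimension check: dim(chi_2)*dim(chi_2) = 1*1 = 1 and sum (mult * dim) = 1*1 = 1.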